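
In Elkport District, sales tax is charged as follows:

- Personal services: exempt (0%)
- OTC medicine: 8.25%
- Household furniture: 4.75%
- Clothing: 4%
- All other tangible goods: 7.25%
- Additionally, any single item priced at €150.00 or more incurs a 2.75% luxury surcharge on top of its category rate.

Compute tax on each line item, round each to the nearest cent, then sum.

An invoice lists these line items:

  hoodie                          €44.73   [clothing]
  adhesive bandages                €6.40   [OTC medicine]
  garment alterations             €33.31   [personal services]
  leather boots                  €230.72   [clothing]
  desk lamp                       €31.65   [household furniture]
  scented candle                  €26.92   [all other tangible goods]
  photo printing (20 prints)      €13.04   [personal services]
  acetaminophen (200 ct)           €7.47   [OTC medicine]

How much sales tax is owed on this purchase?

Hoodie €44.73: clothing → 4% → €1.79
Adhesive bandages €6.40: OTC medicine → 8.25% → €0.53
Garment alterations €33.31: personal services → 0% → €0.00
Leather boots €230.72: clothing → 4% + 2.75% surcharge = 6.75% → €15.57
Desk lamp €31.65: household furniture → 4.75% → €1.50
Scented candle €26.92: all other tangible goods → 7.25% → €1.95
Photo printing (20 prints) €13.04: personal services → 0% → €0.00
Acetaminophen (200 ct) €7.47: OTC medicine → 8.25% → €0.62
Total tax = €1.79 + €0.53 + €15.57 + €1.50 + €1.95 + €0.62 = €21.96

€21.96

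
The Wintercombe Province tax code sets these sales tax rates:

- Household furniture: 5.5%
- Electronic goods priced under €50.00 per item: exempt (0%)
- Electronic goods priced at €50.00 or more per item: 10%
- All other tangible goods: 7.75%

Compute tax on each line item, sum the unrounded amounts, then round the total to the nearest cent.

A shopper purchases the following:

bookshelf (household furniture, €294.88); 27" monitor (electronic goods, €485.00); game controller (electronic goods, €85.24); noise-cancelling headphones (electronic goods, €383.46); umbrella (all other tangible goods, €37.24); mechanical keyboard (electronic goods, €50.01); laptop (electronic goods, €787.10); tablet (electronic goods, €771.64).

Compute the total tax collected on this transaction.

Bookshelf €294.88: household furniture → 5.5% → €16.2184
27" monitor €485.00: electronic goods, €50.00 or more → 10% → €48.50
Game controller €85.24: electronic goods, €50.00 or more → 10% → €8.524
Noise-cancelling headphones €383.46: electronic goods, €50.00 or more → 10% → €38.346
Umbrella €37.24: all other tangible goods → 7.75% → €2.8861
Mechanical keyboard €50.01: electronic goods, €50.00 or more → 10% → €5.001
Laptop €787.10: electronic goods, €50.00 or more → 10% → €78.71
Tablet €771.64: electronic goods, €50.00 or more → 10% → €77.164
Unrounded tax sum = €275.3495 → €275.35

€275.35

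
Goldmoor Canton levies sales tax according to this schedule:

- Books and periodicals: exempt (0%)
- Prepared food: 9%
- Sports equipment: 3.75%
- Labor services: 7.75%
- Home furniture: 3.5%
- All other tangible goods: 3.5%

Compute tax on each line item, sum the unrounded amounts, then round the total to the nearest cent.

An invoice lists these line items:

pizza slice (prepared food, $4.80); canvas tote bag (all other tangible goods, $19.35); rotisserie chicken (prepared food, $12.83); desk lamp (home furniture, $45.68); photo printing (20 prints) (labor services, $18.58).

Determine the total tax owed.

Pizza slice $4.80: prepared food → 9% → $0.432
Canvas tote bag $19.35: all other tangible goods → 3.5% → $0.67725
Rotisserie chicken $12.83: prepared food → 9% → $1.1547
Desk lamp $45.68: home furniture → 3.5% → $1.5988
Photo printing (20 prints) $18.58: labor services → 7.75% → $1.43995
Unrounded tax sum = $5.3027 → $5.30

$5.30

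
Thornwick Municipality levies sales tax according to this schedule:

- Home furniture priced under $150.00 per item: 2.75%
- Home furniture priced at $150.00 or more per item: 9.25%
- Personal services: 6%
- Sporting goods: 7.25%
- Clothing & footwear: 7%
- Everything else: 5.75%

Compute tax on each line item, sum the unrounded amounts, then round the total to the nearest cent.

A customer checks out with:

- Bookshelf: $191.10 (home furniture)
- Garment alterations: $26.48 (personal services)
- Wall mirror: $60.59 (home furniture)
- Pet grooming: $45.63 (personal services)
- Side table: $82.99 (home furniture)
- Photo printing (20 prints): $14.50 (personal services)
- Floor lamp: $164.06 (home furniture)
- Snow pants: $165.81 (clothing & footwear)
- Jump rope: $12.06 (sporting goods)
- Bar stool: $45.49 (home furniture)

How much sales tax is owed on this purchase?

Bookshelf $191.10: home furniture, $150.00 or more → 9.25% → $17.67675
Garment alterations $26.48: personal services → 6% → $1.5888
Wall mirror $60.59: home furniture, under $150.00 → 2.75% → $1.666225
Pet grooming $45.63: personal services → 6% → $2.7378
Side table $82.99: home furniture, under $150.00 → 2.75% → $2.282225
Photo printing (20 prints) $14.50: personal services → 6% → $0.87
Floor lamp $164.06: home furniture, $150.00 or more → 9.25% → $15.17555
Snow pants $165.81: clothing & footwear → 7% → $11.6067
Jump rope $12.06: sporting goods → 7.25% → $0.87435
Bar stool $45.49: home furniture, under $150.00 → 2.75% → $1.250975
Unrounded tax sum = $55.729375 → $55.73

$55.73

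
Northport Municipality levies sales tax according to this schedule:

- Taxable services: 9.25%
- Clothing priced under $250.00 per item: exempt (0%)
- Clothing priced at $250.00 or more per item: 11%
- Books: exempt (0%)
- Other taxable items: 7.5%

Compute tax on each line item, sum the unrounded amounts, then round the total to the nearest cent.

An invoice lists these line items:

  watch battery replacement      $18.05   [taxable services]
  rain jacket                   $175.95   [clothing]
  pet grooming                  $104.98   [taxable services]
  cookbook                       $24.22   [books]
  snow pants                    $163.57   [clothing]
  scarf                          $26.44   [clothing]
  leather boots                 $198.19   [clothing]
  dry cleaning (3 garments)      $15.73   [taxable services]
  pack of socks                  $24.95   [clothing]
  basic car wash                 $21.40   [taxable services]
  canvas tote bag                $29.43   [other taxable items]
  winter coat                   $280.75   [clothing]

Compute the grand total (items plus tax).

Watch battery replacement $18.05: taxable services → 9.25% → $1.669625
Rain jacket $175.95: clothing, under $250.00 → 0% → $0.00
Pet grooming $104.98: taxable services → 9.25% → $9.71065
Cookbook $24.22: books → 0% → $0.00
Snow pants $163.57: clothing, under $250.00 → 0% → $0.00
Scarf $26.44: clothing, under $250.00 → 0% → $0.00
Leather boots $198.19: clothing, under $250.00 → 0% → $0.00
Dry cleaning (3 garments) $15.73: taxable services → 9.25% → $1.455025
Pack of socks $24.95: clothing, under $250.00 → 0% → $0.00
Basic car wash $21.40: taxable services → 9.25% → $1.9795
Canvas tote bag $29.43: other taxable items → 7.5% → $2.20725
Winter coat $280.75: clothing, $250.00 or more → 11% → $30.8825
Subtotal = $1083.66; unrounded tax = $47.90455 → $47.90; total due = $1131.56

$1131.56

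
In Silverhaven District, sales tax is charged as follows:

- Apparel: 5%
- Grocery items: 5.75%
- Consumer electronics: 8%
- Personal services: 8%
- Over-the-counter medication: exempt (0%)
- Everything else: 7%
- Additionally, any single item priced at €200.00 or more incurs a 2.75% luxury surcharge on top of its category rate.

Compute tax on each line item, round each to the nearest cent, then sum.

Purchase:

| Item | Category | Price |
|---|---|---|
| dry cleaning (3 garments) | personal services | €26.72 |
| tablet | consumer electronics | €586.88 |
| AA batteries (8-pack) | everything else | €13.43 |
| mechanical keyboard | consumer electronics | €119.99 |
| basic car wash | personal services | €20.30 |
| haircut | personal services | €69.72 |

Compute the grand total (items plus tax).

€920.01

Dry cleaning (3 garments) €26.72: personal services → 8% → €2.14
Tablet €586.88: consumer electronics → 8% + 2.75% surcharge = 10.75% → €63.09
AA batteries (8-pack) €13.43: everything else → 7% → €0.94
Mechanical keyboard €119.99: consumer electronics → 8% → €9.60
Basic car wash €20.30: personal services → 8% → €1.62
Haircut €69.72: personal services → 8% → €5.58
Subtotal = €837.04; tax = €82.97; total due = €920.01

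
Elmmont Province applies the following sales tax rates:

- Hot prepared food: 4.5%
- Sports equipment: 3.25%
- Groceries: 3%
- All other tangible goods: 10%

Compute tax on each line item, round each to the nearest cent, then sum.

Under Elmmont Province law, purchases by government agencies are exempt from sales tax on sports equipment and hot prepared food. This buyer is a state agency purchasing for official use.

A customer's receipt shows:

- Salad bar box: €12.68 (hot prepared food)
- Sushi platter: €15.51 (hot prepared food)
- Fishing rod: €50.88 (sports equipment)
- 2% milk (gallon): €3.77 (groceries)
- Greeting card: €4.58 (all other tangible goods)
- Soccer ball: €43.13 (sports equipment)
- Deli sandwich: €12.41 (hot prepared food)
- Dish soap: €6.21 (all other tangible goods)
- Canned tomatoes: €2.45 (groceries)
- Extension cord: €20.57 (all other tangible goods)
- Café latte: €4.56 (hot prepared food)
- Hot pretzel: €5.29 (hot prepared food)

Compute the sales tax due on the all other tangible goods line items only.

Greeting card €4.58: all other tangible goods → 10% → €0.46
Dish soap €6.21: all other tangible goods → 10% → €0.62
Extension cord €20.57: all other tangible goods → 10% → €2.06
Tax on all other tangible goods = €0.46 + €0.62 + €2.06 = €3.14

€3.14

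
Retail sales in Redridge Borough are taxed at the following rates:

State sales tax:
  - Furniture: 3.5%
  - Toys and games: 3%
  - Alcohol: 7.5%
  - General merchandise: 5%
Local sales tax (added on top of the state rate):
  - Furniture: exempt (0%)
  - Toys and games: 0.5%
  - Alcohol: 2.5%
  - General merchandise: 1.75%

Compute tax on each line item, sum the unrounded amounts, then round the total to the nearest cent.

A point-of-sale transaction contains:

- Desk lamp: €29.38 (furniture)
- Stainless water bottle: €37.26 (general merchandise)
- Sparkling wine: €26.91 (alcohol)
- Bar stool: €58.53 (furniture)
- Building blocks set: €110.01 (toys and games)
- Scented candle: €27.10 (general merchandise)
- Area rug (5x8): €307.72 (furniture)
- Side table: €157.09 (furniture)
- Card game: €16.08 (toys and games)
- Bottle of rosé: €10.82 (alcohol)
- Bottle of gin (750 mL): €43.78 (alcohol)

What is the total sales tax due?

Desk lamp €29.38: furniture → 3.5% + 0% local = 3.5% → €1.0283
Stainless water bottle €37.26: general merchandise → 5% + 1.75% local = 6.75% → €2.51505
Sparkling wine €26.91: alcohol → 7.5% + 2.5% local = 10% → €2.691
Bar stool €58.53: furniture → 3.5% + 0% local = 3.5% → €2.04855
Building blocks set €110.01: toys and games → 3% + 0.5% local = 3.5% → €3.85035
Scented candle €27.10: general merchandise → 5% + 1.75% local = 6.75% → €1.82925
Area rug (5x8) €307.72: furniture → 3.5% + 0% local = 3.5% → €10.7702
Side table €157.09: furniture → 3.5% + 0% local = 3.5% → €5.49815
Card game €16.08: toys and games → 3% + 0.5% local = 3.5% → €0.5628
Bottle of rosé €10.82: alcohol → 7.5% + 2.5% local = 10% → €1.082
Bottle of gin (750 mL) €43.78: alcohol → 7.5% + 2.5% local = 10% → €4.378
Unrounded tax sum = €36.25365 → €36.25

€36.25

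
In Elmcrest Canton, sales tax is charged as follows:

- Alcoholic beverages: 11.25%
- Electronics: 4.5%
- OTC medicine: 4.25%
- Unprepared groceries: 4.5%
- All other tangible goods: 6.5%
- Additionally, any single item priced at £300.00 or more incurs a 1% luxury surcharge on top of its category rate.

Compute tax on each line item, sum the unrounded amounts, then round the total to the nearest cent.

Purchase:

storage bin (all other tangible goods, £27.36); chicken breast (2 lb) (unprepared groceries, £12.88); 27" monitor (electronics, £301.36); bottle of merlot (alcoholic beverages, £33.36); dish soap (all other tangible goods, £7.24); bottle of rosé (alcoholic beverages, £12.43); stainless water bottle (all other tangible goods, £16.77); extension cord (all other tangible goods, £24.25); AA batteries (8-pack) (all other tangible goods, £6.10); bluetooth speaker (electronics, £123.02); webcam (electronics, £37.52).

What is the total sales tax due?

Storage bin £27.36: all other tangible goods → 6.5% → £1.7784
Chicken breast (2 lb) £12.88: unprepared groceries → 4.5% → £0.5796
27" monitor £301.36: electronics → 4.5% + 1% surcharge = 5.5% → £16.5748
Bottle of merlot £33.36: alcoholic beverages → 11.25% → £3.753
Dish soap £7.24: all other tangible goods → 6.5% → £0.4706
Bottle of rosé £12.43: alcoholic beverages → 11.25% → £1.398375
Stainless water bottle £16.77: all other tangible goods → 6.5% → £1.09005
Extension cord £24.25: all other tangible goods → 6.5% → £1.57625
AA batteries (8-pack) £6.10: all other tangible goods → 6.5% → £0.3965
Bluetooth speaker £123.02: electronics → 4.5% → £5.5359
Webcam £37.52: electronics → 4.5% → £1.6884
Unrounded tax sum = £34.841875 → £34.84

£34.84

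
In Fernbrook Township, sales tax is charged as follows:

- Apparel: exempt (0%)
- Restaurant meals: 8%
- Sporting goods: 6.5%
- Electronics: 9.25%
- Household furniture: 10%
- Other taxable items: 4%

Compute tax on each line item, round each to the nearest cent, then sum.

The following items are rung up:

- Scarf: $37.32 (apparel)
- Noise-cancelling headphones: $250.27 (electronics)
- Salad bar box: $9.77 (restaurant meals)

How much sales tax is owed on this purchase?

$23.93

Scarf $37.32: apparel → 0% → $0.00
Noise-cancelling headphones $250.27: electronics → 9.25% → $23.15
Salad bar box $9.77: restaurant meals → 8% → $0.78
Total tax = $23.15 + $0.78 = $23.93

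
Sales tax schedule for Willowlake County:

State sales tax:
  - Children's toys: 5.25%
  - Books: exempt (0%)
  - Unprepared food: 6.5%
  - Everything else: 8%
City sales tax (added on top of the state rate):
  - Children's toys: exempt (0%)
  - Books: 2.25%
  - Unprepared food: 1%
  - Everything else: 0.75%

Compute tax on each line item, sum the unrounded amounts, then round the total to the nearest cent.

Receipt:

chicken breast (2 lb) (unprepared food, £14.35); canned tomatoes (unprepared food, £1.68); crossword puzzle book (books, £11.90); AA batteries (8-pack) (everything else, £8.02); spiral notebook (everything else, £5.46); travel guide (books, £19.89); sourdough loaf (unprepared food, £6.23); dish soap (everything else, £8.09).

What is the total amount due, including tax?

Chicken breast (2 lb) £14.35: unprepared food → 6.5% + 1% city = 7.5% → £1.07625
Canned tomatoes £1.68: unprepared food → 6.5% + 1% city = 7.5% → £0.126
Crossword puzzle book £11.90: books → 0% + 2.25% city = 2.25% → £0.26775
AA batteries (8-pack) £8.02: everything else → 8% + 0.75% city = 8.75% → £0.70175
Spiral notebook £5.46: everything else → 8% + 0.75% city = 8.75% → £0.47775
Travel guide £19.89: books → 0% + 2.25% city = 2.25% → £0.447525
Sourdough loaf £6.23: unprepared food → 6.5% + 1% city = 7.5% → £0.46725
Dish soap £8.09: everything else → 8% + 0.75% city = 8.75% → £0.707875
Subtotal = £75.62; unrounded tax = £4.27215 → £4.27; total due = £79.89

£79.89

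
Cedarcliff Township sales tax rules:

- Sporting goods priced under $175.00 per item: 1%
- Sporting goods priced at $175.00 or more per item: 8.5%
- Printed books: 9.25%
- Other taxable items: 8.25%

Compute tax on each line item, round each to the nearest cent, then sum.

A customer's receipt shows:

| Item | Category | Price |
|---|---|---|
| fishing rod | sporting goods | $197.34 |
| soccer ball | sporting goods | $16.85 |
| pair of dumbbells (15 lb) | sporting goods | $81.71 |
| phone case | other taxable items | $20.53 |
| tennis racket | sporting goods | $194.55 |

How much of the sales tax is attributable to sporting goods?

Fishing rod $197.34: sporting goods, $175.00 or more → 8.5% → $16.77
Soccer ball $16.85: sporting goods, under $175.00 → 1% → $0.17
Pair of dumbbells (15 lb) $81.71: sporting goods, under $175.00 → 1% → $0.82
Tennis racket $194.55: sporting goods, $175.00 or more → 8.5% → $16.54
Tax on sporting goods = $16.77 + $0.17 + $0.82 + $16.54 = $34.30

$34.30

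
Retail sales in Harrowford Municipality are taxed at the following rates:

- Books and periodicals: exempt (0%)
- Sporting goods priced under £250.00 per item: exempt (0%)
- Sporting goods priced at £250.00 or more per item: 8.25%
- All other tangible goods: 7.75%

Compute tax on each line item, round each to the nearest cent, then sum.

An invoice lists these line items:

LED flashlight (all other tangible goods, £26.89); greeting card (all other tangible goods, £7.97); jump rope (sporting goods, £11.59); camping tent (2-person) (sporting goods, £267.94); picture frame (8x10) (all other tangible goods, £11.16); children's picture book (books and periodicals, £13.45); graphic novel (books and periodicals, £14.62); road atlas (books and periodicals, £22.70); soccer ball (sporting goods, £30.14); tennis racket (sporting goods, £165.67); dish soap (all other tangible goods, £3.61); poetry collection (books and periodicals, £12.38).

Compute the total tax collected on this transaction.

LED flashlight £26.89: all other tangible goods → 7.75% → £2.08
Greeting card £7.97: all other tangible goods → 7.75% → £0.62
Jump rope £11.59: sporting goods, under £250.00 → 0% → £0.00
Camping tent (2-person) £267.94: sporting goods, £250.00 or more → 8.25% → £22.11
Picture frame (8x10) £11.16: all other tangible goods → 7.75% → £0.86
Children's picture book £13.45: books and periodicals → 0% → £0.00
Graphic novel £14.62: books and periodicals → 0% → £0.00
Road atlas £22.70: books and periodicals → 0% → £0.00
Soccer ball £30.14: sporting goods, under £250.00 → 0% → £0.00
Tennis racket £165.67: sporting goods, under £250.00 → 0% → £0.00
Dish soap £3.61: all other tangible goods → 7.75% → £0.28
Poetry collection £12.38: books and periodicals → 0% → £0.00
Total tax = £2.08 + £0.62 + £22.11 + £0.86 + £0.28 = £25.95

£25.95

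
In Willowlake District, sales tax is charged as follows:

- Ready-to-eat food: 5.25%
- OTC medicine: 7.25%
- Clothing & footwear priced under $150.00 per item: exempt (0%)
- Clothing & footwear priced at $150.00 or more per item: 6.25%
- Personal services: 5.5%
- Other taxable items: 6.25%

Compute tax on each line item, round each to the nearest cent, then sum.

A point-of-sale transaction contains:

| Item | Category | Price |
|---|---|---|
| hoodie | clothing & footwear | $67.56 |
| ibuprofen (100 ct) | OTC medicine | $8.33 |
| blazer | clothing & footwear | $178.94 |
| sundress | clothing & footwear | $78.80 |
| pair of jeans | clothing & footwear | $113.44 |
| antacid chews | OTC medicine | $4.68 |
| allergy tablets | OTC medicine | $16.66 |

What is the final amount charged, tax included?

$481.74

Hoodie $67.56: clothing & footwear, under $150.00 → 0% → $0.00
Ibuprofen (100 ct) $8.33: OTC medicine → 7.25% → $0.60
Blazer $178.94: clothing & footwear, $150.00 or more → 6.25% → $11.18
Sundress $78.80: clothing & footwear, under $150.00 → 0% → $0.00
Pair of jeans $113.44: clothing & footwear, under $150.00 → 0% → $0.00
Antacid chews $4.68: OTC medicine → 7.25% → $0.34
Allergy tablets $16.66: OTC medicine → 7.25% → $1.21
Subtotal = $468.41; tax = $13.33; total due = $481.74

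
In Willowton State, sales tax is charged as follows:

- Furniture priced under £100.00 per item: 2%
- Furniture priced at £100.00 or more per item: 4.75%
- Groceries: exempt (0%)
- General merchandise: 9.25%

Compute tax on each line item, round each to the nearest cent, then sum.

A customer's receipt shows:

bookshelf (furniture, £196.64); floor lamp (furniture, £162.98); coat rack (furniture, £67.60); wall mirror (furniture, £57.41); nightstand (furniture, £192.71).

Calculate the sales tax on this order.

Bookshelf £196.64: furniture, £100.00 or more → 4.75% → £9.34
Floor lamp £162.98: furniture, £100.00 or more → 4.75% → £7.74
Coat rack £67.60: furniture, under £100.00 → 2% → £1.35
Wall mirror £57.41: furniture, under £100.00 → 2% → £1.15
Nightstand £192.71: furniture, £100.00 or more → 4.75% → £9.15
Total tax = £9.34 + £7.74 + £1.35 + £1.15 + £9.15 = £28.73

£28.73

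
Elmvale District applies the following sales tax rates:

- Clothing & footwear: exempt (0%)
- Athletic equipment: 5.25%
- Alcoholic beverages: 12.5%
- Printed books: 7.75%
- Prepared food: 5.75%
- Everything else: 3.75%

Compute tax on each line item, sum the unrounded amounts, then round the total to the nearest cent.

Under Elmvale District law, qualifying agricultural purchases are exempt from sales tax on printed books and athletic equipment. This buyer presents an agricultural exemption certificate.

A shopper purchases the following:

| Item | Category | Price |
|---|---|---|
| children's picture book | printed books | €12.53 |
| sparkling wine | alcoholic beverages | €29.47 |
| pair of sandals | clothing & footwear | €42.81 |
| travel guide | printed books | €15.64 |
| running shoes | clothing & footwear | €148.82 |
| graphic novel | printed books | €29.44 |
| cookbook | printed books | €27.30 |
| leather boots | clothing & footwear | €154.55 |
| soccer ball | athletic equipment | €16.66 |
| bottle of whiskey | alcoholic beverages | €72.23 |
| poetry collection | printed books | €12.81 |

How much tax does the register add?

€12.71

Children's picture book €12.53: printed books, buyer-exempt → 0% → €0.00
Sparkling wine €29.47: alcoholic beverages → 12.5% → €3.68375
Pair of sandals €42.81: clothing & footwear → 0% → €0.00
Travel guide €15.64: printed books, buyer-exempt → 0% → €0.00
Running shoes €148.82: clothing & footwear → 0% → €0.00
Graphic novel €29.44: printed books, buyer-exempt → 0% → €0.00
Cookbook €27.30: printed books, buyer-exempt → 0% → €0.00
Leather boots €154.55: clothing & footwear → 0% → €0.00
Soccer ball €16.66: athletic equipment, buyer-exempt → 0% → €0.00
Bottle of whiskey €72.23: alcoholic beverages → 12.5% → €9.02875
Poetry collection €12.81: printed books, buyer-exempt → 0% → €0.00
Unrounded tax sum = €12.7125 → €12.71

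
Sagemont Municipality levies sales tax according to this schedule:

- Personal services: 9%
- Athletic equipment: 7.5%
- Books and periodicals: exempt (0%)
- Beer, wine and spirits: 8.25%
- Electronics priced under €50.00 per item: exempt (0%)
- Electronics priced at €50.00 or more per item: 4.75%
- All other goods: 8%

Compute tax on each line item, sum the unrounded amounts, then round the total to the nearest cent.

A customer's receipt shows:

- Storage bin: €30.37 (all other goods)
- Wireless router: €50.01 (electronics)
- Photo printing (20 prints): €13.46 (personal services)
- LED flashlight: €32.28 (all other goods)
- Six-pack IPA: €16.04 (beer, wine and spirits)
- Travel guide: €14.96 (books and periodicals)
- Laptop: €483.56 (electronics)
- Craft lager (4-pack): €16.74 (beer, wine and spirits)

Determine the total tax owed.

Storage bin €30.37: all other goods → 8% → €2.4296
Wireless router €50.01: electronics, €50.00 or more → 4.75% → €2.375475
Photo printing (20 prints) €13.46: personal services → 9% → €1.2114
LED flashlight €32.28: all other goods → 8% → €2.5824
Six-pack IPA €16.04: beer, wine and spirits → 8.25% → €1.3233
Travel guide €14.96: books and periodicals → 0% → €0.00
Laptop €483.56: electronics, €50.00 or more → 4.75% → €22.9691
Craft lager (4-pack) €16.74: beer, wine and spirits → 8.25% → €1.38105
Unrounded tax sum = €34.272325 → €34.27

€34.27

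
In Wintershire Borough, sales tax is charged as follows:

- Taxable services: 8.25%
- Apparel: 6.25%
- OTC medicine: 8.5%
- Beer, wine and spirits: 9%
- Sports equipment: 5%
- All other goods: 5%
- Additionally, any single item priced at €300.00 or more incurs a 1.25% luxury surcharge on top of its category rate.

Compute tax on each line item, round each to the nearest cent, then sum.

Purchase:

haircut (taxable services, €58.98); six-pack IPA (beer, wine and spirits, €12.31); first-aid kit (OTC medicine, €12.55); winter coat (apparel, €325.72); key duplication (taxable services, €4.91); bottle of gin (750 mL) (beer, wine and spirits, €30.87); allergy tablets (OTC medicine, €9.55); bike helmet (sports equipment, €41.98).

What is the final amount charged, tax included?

€534.45

Haircut €58.98: taxable services → 8.25% → €4.87
Six-pack IPA €12.31: beer, wine and spirits → 9% → €1.11
First-aid kit €12.55: OTC medicine → 8.5% → €1.07
Winter coat €325.72: apparel → 6.25% + 1.25% surcharge = 7.5% → €24.43
Key duplication €4.91: taxable services → 8.25% → €0.41
Bottle of gin (750 mL) €30.87: beer, wine and spirits → 9% → €2.78
Allergy tablets €9.55: OTC medicine → 8.5% → €0.81
Bike helmet €41.98: sports equipment → 5% → €2.10
Subtotal = €496.87; tax = €37.58; total due = €534.45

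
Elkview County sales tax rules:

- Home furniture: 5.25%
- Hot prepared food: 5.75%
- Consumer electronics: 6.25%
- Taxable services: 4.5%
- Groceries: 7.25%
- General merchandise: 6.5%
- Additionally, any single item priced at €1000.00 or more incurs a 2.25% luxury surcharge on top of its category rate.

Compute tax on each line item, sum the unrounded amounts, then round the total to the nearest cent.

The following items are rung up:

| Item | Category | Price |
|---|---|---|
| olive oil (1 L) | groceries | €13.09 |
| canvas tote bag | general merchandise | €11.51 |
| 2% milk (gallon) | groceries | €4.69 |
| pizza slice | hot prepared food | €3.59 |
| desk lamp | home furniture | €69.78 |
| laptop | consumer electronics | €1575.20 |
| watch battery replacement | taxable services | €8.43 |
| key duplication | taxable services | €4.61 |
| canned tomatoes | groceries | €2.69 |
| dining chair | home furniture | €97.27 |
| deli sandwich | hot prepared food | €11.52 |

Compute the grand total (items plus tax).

Olive oil (1 L) €13.09: groceries → 7.25% → €0.949025
Canvas tote bag €11.51: general merchandise → 6.5% → €0.74815
2% milk (gallon) €4.69: groceries → 7.25% → €0.340025
Pizza slice €3.59: hot prepared food → 5.75% → €0.206425
Desk lamp €69.78: home furniture → 5.25% → €3.66345
Laptop €1575.20: consumer electronics → 6.25% + 2.25% surcharge = 8.5% → €133.892
Watch battery replacement €8.43: taxable services → 4.5% → €0.37935
Key duplication €4.61: taxable services → 4.5% → €0.20745
Canned tomatoes €2.69: groceries → 7.25% → €0.195025
Dining chair €97.27: home furniture → 5.25% → €5.106675
Deli sandwich €11.52: hot prepared food → 5.75% → €0.6624
Subtotal = €1802.38; unrounded tax = €146.349975 → €146.35; total due = €1948.73

€1948.73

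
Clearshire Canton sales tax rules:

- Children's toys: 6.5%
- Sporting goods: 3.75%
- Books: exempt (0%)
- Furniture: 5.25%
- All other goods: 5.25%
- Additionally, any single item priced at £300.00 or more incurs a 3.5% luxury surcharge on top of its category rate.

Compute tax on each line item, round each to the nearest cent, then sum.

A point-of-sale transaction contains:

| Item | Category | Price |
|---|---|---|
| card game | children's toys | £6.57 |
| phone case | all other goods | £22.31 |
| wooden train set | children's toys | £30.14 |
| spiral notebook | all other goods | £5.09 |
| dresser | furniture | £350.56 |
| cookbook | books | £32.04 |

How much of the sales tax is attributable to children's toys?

Card game £6.57: children's toys → 6.5% → £0.43
Wooden train set £30.14: children's toys → 6.5% → £1.96
Tax on children's toys = £0.43 + £1.96 = £2.39

£2.39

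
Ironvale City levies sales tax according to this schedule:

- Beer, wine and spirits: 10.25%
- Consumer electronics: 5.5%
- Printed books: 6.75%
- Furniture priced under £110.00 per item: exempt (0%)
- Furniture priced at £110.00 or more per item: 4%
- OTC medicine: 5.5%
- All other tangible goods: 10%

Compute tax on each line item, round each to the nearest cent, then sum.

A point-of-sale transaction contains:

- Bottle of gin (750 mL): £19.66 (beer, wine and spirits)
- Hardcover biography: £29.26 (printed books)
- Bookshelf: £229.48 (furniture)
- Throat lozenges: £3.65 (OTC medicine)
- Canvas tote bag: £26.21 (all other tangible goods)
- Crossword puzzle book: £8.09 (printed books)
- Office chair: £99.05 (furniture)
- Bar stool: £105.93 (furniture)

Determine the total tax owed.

£16.55

Bottle of gin (750 mL) £19.66: beer, wine and spirits → 10.25% → £2.02
Hardcover biography £29.26: printed books → 6.75% → £1.98
Bookshelf £229.48: furniture, £110.00 or more → 4% → £9.18
Throat lozenges £3.65: OTC medicine → 5.5% → £0.20
Canvas tote bag £26.21: all other tangible goods → 10% → £2.62
Crossword puzzle book £8.09: printed books → 6.75% → £0.55
Office chair £99.05: furniture, under £110.00 → 0% → £0.00
Bar stool £105.93: furniture, under £110.00 → 0% → £0.00
Total tax = £2.02 + £1.98 + £9.18 + £0.20 + £2.62 + £0.55 = £16.55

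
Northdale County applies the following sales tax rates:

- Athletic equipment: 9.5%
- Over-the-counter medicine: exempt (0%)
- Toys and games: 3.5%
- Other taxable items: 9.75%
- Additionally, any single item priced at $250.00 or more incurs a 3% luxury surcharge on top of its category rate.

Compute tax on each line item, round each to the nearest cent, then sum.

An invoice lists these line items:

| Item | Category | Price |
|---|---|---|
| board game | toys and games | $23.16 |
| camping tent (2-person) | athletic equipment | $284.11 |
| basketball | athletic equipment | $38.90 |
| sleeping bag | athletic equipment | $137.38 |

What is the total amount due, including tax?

Board game $23.16: toys and games → 3.5% → $0.81
Camping tent (2-person) $284.11: athletic equipment → 9.5% + 3% surcharge = 12.5% → $35.51
Basketball $38.90: athletic equipment → 9.5% → $3.70
Sleeping bag $137.38: athletic equipment → 9.5% → $13.05
Subtotal = $483.55; tax = $53.07; total due = $536.62

$536.62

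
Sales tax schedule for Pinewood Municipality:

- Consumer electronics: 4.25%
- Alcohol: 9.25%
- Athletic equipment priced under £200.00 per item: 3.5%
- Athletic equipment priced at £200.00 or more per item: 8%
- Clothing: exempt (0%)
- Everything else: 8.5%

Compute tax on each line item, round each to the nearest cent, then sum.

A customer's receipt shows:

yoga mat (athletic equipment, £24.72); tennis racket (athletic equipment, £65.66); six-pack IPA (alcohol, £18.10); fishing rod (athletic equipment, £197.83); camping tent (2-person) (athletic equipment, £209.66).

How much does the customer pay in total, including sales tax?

Yoga mat £24.72: athletic equipment, under £200.00 → 3.5% → £0.87
Tennis racket £65.66: athletic equipment, under £200.00 → 3.5% → £2.30
Six-pack IPA £18.10: alcohol → 9.25% → £1.67
Fishing rod £197.83: athletic equipment, under £200.00 → 3.5% → £6.92
Camping tent (2-person) £209.66: athletic equipment, £200.00 or more → 8% → £16.77
Subtotal = £515.97; tax = £28.53; total due = £544.50

£544.50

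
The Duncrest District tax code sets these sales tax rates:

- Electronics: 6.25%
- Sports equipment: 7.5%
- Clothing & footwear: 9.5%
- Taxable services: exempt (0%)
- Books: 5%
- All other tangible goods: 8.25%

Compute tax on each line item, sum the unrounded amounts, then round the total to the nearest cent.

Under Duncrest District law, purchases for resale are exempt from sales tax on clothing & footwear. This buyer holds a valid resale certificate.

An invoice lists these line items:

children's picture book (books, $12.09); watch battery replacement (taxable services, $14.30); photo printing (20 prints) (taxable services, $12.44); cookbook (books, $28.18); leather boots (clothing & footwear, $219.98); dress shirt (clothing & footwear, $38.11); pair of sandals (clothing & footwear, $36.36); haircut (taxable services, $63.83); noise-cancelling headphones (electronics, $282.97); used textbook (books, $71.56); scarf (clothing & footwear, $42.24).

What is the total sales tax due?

$23.28

Children's picture book $12.09: books → 5% → $0.6045
Watch battery replacement $14.30: taxable services → 0% → $0.00
Photo printing (20 prints) $12.44: taxable services → 0% → $0.00
Cookbook $28.18: books → 5% → $1.409
Leather boots $219.98: clothing & footwear, buyer-exempt → 0% → $0.00
Dress shirt $38.11: clothing & footwear, buyer-exempt → 0% → $0.00
Pair of sandals $36.36: clothing & footwear, buyer-exempt → 0% → $0.00
Haircut $63.83: taxable services → 0% → $0.00
Noise-cancelling headphones $282.97: electronics → 6.25% → $17.685625
Used textbook $71.56: books → 5% → $3.578
Scarf $42.24: clothing & footwear, buyer-exempt → 0% → $0.00
Unrounded tax sum = $23.277125 → $23.28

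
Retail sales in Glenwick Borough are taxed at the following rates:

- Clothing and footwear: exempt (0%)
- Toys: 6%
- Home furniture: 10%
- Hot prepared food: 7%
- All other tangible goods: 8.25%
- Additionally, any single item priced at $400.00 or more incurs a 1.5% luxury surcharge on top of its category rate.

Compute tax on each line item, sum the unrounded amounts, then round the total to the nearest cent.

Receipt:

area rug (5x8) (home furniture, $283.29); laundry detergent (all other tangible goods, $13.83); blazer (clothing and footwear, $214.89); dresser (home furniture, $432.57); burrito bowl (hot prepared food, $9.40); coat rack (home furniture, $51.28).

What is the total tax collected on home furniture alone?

$83.20

Area rug (5x8) $283.29: home furniture → 10% → $28.329
Dresser $432.57: home furniture → 10% + 1.5% surcharge = 11.5% → $49.74555
Coat rack $51.28: home furniture → 10% → $5.128
Tax on home furniture: unrounded sum = $83.20255 → $83.20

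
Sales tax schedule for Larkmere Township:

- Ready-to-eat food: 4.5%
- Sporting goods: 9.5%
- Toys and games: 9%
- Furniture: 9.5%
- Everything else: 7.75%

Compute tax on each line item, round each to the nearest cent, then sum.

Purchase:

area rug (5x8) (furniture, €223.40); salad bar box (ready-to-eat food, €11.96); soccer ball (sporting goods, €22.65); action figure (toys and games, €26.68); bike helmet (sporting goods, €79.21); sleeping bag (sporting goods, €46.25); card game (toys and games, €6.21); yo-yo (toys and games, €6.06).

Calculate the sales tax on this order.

Area rug (5x8) €223.40: furniture → 9.5% → €21.22
Salad bar box €11.96: ready-to-eat food → 4.5% → €0.54
Soccer ball €22.65: sporting goods → 9.5% → €2.15
Action figure €26.68: toys and games → 9% → €2.40
Bike helmet €79.21: sporting goods → 9.5% → €7.52
Sleeping bag €46.25: sporting goods → 9.5% → €4.39
Card game €6.21: toys and games → 9% → €0.56
Yo-yo €6.06: toys and games → 9% → €0.55
Total tax = €21.22 + €0.54 + €2.15 + €2.40 + €7.52 + €4.39 + €0.56 + €0.55 = €39.33

€39.33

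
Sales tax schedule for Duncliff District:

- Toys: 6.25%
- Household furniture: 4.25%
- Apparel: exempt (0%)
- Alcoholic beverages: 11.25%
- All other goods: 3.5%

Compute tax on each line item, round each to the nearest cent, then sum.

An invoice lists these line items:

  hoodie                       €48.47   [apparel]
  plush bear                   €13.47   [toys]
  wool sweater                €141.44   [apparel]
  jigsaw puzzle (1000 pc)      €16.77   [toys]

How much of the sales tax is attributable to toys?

Plush bear €13.47: toys → 6.25% → €0.84
Jigsaw puzzle (1000 pc) €16.77: toys → 6.25% → €1.05
Tax on toys = €0.84 + €1.05 = €1.89

€1.89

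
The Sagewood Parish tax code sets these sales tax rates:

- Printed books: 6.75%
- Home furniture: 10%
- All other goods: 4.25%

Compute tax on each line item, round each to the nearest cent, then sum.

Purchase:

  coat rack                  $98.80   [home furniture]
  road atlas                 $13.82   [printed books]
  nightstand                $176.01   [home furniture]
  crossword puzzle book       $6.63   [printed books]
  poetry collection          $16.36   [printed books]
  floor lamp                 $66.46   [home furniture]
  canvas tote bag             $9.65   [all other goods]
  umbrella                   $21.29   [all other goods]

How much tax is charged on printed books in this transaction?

Road atlas $13.82: printed books → 6.75% → $0.93
Crossword puzzle book $6.63: printed books → 6.75% → $0.45
Poetry collection $16.36: printed books → 6.75% → $1.10
Tax on printed books = $0.93 + $0.45 + $1.10 = $2.48

$2.48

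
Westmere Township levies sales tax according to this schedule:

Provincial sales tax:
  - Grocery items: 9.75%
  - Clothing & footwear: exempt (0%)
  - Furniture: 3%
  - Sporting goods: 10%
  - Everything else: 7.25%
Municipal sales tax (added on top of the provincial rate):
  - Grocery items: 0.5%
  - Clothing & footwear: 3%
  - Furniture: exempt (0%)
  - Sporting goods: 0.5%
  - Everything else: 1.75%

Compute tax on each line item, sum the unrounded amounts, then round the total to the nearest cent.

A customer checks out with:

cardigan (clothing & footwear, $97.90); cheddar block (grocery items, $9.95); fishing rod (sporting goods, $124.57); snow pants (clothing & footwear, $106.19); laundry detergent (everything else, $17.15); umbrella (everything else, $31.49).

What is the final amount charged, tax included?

$411.85

Cardigan $97.90: clothing & footwear → 0% + 3% municipal = 3% → $2.937
Cheddar block $9.95: grocery items → 9.75% + 0.5% municipal = 10.25% → $1.019875
Fishing rod $124.57: sporting goods → 10% + 0.5% municipal = 10.5% → $13.07985
Snow pants $106.19: clothing & footwear → 0% + 3% municipal = 3% → $3.1857
Laundry detergent $17.15: everything else → 7.25% + 1.75% municipal = 9% → $1.5435
Umbrella $31.49: everything else → 7.25% + 1.75% municipal = 9% → $2.8341
Subtotal = $387.25; unrounded tax = $24.600025 → $24.60; total due = $411.85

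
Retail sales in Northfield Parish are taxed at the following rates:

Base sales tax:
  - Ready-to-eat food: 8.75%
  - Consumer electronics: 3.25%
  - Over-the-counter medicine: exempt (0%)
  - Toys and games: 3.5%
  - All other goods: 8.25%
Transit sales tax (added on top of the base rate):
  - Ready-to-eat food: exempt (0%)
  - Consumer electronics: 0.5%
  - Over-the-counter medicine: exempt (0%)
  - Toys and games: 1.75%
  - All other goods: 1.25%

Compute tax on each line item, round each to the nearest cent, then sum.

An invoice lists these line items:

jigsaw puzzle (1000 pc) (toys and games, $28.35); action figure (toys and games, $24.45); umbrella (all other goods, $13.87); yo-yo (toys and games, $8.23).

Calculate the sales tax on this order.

$4.52

Jigsaw puzzle (1000 pc) $28.35: toys and games → 3.5% + 1.75% transit = 5.25% → $1.49
Action figure $24.45: toys and games → 3.5% + 1.75% transit = 5.25% → $1.28
Umbrella $13.87: all other goods → 8.25% + 1.25% transit = 9.5% → $1.32
Yo-yo $8.23: toys and games → 3.5% + 1.75% transit = 5.25% → $0.43
Total tax = $1.49 + $1.28 + $1.32 + $0.43 = $4.52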